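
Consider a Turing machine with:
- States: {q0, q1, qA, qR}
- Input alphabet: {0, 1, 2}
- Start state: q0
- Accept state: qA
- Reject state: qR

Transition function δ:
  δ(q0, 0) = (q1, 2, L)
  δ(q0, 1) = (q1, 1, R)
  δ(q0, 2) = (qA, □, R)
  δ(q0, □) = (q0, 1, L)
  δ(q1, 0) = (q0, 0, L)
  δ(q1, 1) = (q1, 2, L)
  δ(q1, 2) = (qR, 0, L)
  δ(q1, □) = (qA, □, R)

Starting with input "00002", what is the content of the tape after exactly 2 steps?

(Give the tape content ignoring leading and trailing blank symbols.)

Execution trace:
Initial: [q0]00002
Step 1: δ(q0, 0) = (q1, 2, L) → [q1]□20002
Step 2: δ(q1, □) = (qA, □, R) → □[qA]20002

The machine reaches the accept state qA and halts.

After 2 steps, the tape (ignoring leading/trailing blanks) is: 20002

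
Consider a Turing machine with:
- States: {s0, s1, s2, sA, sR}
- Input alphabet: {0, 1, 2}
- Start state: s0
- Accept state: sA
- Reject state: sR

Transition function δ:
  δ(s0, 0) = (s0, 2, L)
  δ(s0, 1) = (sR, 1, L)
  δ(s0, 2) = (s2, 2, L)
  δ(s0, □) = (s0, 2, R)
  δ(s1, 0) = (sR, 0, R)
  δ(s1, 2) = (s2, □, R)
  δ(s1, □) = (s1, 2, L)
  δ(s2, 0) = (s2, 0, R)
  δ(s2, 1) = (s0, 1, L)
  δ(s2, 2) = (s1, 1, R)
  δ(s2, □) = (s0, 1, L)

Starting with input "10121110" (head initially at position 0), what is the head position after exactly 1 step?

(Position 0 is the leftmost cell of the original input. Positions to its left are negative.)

Execution trace (head position shown):
Step 0: [s0]10121110  (head at position 0)
Step 1: move left → [sR]□10121110  (head at position -1)

After 1 step, the head is at position -1.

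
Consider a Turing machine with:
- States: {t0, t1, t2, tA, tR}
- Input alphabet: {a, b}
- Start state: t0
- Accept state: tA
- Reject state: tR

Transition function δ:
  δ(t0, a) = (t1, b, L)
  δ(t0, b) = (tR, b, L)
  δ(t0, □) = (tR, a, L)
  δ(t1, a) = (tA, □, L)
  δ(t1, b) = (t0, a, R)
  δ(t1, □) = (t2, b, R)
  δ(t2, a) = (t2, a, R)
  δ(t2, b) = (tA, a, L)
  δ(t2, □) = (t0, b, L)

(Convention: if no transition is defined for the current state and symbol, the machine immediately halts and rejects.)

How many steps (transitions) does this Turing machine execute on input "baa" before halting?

Execution trace:
Initial: [t0]baa
Step 1: δ(t0, b) = (tR, b, L) → [tR]□baa

The machine reaches the reject state tR and halts.

The machine executed 1 step before halting.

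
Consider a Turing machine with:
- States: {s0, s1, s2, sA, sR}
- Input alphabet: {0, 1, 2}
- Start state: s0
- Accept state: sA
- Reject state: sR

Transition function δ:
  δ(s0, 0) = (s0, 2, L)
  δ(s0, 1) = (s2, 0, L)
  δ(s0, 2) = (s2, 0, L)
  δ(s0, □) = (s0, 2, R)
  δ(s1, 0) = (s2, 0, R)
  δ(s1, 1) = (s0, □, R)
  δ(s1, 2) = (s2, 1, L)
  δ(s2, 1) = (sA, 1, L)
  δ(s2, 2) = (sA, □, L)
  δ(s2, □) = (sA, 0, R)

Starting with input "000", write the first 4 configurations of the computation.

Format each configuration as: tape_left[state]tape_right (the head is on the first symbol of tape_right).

Transitions applied:
Step 1: δ(s0, 0) = (s0, 2, L)
Step 2: δ(s0, □) = (s0, 2, R)
Step 3: δ(s0, 2) = (s2, 0, L)

The first 4 configurations are:
[s0]000 ⊢ [s0]□200 ⊢ 2[s0]200 ⊢ [s2]2000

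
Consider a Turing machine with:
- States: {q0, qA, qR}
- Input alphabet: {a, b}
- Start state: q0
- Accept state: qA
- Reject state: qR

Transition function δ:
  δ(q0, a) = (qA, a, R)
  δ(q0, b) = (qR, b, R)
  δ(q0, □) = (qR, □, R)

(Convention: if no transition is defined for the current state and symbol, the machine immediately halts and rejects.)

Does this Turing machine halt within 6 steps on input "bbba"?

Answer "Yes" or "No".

Execution trace:
Initial: [q0]bbba
Step 1: δ(q0, b) = (qR, b, R) → b[qR]bba

The machine reaches the reject state qR and halts.
The machine halted after 1 step (within the 6-step bound).

Answer: Yes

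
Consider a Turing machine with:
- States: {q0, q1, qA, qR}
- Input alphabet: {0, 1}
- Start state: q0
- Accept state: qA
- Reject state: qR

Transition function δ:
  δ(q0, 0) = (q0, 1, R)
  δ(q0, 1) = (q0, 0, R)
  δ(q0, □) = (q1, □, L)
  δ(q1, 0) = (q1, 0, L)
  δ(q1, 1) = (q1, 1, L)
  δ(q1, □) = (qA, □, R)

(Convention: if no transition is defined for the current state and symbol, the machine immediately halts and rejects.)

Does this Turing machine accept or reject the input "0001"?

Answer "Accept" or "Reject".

Execution trace:
Initial: [q0]0001
Step 1: δ(q0, 0) = (q0, 1, R) → 1[q0]001
Step 2: δ(q0, 0) = (q0, 1, R) → 11[q0]01
Step 3: δ(q0, 0) = (q0, 1, R) → 111[q0]1
Step 4: δ(q0, 1) = (q0, 0, R) → 1110[q0]□
Step 5: δ(q0, □) = (q1, □, L) → 111[q1]0□
Step 6: δ(q1, 0) = (q1, 0, L) → 11[q1]10□
Step 7: δ(q1, 1) = (q1, 1, L) → 1[q1]110□
Step 8: δ(q1, 1) = (q1, 1, L) → [q1]1110□
Step 9: δ(q1, 1) = (q1, 1, L) → [q1]□1110□
Step 10: δ(q1, □) = (qA, □, R) → □[qA]1110□

The machine reaches the accept state qA and halts.

Answer: Accept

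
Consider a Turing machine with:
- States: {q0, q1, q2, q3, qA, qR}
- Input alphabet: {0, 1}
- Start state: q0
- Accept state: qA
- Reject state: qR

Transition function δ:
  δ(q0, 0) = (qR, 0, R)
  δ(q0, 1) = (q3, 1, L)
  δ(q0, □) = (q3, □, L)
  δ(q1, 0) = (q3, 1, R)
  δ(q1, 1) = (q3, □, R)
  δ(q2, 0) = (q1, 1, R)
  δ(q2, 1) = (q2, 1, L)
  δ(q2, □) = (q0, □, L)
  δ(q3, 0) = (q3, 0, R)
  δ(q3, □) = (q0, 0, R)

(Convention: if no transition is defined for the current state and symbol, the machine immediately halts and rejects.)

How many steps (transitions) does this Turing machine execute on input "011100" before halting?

Execution trace:
Initial: [q0]011100
Step 1: δ(q0, 0) = (qR, 0, R) → 0[qR]11100

The machine reaches the reject state qR and halts.

The machine executed 1 step before halting.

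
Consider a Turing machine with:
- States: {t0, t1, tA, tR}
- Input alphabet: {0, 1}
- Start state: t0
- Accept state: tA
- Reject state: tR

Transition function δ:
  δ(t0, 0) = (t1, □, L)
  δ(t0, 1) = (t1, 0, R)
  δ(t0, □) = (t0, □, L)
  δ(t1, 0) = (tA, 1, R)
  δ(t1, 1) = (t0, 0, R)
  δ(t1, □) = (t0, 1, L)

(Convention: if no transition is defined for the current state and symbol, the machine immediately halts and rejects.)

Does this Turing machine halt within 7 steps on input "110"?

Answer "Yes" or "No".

Execution trace:
Initial: [t0]110
Step 1: δ(t0, 1) = (t1, 0, R) → 0[t1]10
Step 2: δ(t1, 1) = (t0, 0, R) → 00[t0]0
Step 3: δ(t0, 0) = (t1, □, L) → 0[t1]0□
Step 4: δ(t1, 0) = (tA, 1, R) → 01[tA]□

The machine reaches the accept state tA and halts.
The machine halted after 4 steps (within the 7-step bound).

Answer: Yes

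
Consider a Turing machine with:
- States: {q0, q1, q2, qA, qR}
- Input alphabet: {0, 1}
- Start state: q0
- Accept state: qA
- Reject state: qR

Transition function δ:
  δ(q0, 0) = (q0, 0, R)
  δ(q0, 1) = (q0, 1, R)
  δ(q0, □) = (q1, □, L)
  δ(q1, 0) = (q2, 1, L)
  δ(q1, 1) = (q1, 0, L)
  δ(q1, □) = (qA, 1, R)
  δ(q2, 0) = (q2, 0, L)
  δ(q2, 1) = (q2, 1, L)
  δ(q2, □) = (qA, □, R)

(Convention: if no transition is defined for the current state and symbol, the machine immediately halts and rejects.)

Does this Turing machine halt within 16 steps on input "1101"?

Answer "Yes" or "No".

Execution trace:
Initial: [q0]1101
Step 1: δ(q0, 1) = (q0, 1, R) → 1[q0]101
Step 2: δ(q0, 1) = (q0, 1, R) → 11[q0]01
Step 3: δ(q0, 0) = (q0, 0, R) → 110[q0]1
Step 4: δ(q0, 1) = (q0, 1, R) → 1101[q0]□
Step 5: δ(q0, □) = (q1, □, L) → 110[q1]1□
Step 6: δ(q1, 1) = (q1, 0, L) → 11[q1]00□
Step 7: δ(q1, 0) = (q2, 1, L) → 1[q2]110□
Step 8: δ(q2, 1) = (q2, 1, L) → [q2]1110□
Step 9: δ(q2, 1) = (q2, 1, L) → [q2]□1110□
Step 10: δ(q2, □) = (qA, □, R) → □[qA]1110□

The machine reaches the accept state qA and halts.
The machine halted after 10 steps (within the 16-step bound).

Answer: Yes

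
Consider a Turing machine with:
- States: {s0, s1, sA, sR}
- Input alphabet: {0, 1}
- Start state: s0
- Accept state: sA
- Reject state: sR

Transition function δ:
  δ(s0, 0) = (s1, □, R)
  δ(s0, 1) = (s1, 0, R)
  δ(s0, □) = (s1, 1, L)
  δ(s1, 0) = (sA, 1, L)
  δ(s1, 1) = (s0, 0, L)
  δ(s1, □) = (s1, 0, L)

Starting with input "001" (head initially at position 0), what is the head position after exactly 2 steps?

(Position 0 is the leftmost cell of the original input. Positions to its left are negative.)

Execution trace (head position shown):
Step 0: [s0]001  (head at position 0)
Step 1: move right → □[s1]01  (head at position 1)
Step 2: move left → [sA]□11  (head at position 0)

After 2 steps, the head is at position 0.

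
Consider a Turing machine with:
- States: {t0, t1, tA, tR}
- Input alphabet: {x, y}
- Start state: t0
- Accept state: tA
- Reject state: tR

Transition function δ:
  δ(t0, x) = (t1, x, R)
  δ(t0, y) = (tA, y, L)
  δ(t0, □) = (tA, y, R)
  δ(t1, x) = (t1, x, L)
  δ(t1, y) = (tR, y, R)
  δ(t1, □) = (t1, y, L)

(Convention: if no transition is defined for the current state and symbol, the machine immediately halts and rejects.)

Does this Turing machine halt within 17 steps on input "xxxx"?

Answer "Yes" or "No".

Execution trace:
Initial: [t0]xxxx
Step 1: δ(t0, x) = (t1, x, R) → x[t1]xxx
Step 2: δ(t1, x) = (t1, x, L) → [t1]xxxx
Step 3: δ(t1, x) = (t1, x, L) → [t1]□xxxx
Step 4: δ(t1, □) = (t1, y, L) → [t1]□yxxxx
Step 5: δ(t1, □) = (t1, y, L) → [t1]□yyxxxx
Step 6: δ(t1, □) = (t1, y, L) → [t1]□yyyxxxx
Step 7: δ(t1, □) = (t1, y, L) → [t1]□yyyyxxxx
Step 8: δ(t1, □) = (t1, y, L) → [t1]□yyyyyxxxx
Step 9: δ(t1, □) = (t1, y, L) → [t1]□yyyyyyxxxx
Step 10: δ(t1, □) = (t1, y, L) → [t1]□yyyyyyyxxxx
Step 11: δ(t1, □) = (t1, y, L) → [t1]□yyyyyyyyxxxx
Step 12: δ(t1, □) = (t1, y, L) → [t1]□yyyyyyyyyxxxx
Step 13: δ(t1, □) = (t1, y, L) → [t1]□yyyyyyyyyyxxxx
Step 14: δ(t1, □) = (t1, y, L) → [t1]□yyyyyyyyyyyxxxx
Step 15: δ(t1, □) = (t1, y, L) → [t1]□yyyyyyyyyyyyxxxx
Step 16: δ(t1, □) = (t1, y, L) → [t1]□yyyyyyyyyyyyyxxxx
Step 17: δ(t1, □) = (t1, y, L) → [t1]□yyyyyyyyyyyyyyxxxx

The machine has not reached a halting state after 17 steps.
The machine did not halt within the 17-step bound.

Answer: No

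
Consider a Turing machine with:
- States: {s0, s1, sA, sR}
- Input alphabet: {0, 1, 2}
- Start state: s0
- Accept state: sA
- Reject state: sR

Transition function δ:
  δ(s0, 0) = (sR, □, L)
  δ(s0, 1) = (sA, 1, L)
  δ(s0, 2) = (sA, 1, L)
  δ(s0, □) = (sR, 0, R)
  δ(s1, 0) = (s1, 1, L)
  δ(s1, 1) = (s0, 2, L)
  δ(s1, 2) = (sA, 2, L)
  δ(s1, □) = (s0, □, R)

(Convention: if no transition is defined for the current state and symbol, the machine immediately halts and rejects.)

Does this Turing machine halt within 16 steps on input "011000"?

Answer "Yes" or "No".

Execution trace:
Initial: [s0]011000
Step 1: δ(s0, 0) = (sR, □, L) → [sR]□□11000

The machine reaches the reject state sR and halts.
The machine halted after 1 step (within the 16-step bound).

Answer: Yes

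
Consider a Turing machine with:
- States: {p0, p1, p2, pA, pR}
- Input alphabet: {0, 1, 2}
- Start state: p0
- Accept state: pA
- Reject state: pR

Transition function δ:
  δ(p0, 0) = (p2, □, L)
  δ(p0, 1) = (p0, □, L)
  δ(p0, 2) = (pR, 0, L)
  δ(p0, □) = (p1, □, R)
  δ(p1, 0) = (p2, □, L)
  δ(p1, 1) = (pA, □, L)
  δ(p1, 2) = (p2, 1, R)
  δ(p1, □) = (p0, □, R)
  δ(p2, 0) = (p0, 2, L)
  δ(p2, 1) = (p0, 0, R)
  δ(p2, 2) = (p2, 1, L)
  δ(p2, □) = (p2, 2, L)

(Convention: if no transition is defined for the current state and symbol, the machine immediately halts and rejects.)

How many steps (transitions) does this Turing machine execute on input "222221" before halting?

Execution trace:
Initial: [p0]222221
Step 1: δ(p0, 2) = (pR, 0, L) → [pR]□022221

The machine reaches the reject state pR and halts.

The machine executed 1 step before halting.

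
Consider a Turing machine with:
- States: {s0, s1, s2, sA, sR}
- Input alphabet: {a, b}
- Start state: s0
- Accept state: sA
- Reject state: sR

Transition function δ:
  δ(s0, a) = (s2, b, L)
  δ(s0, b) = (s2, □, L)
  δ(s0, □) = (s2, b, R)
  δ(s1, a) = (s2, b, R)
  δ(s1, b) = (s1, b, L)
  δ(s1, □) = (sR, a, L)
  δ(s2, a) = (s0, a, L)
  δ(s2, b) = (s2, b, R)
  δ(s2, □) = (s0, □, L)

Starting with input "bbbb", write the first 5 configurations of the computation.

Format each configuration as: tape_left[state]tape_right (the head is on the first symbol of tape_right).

Transitions applied:
Step 1: δ(s0, b) = (s2, □, L)
Step 2: δ(s2, □) = (s0, □, L)
Step 3: δ(s0, □) = (s2, b, R)
Step 4: δ(s2, □) = (s0, □, L)

The first 5 configurations are:
[s0]bbbb ⊢ [s2]□□bbb ⊢ [s0]□□□bbb ⊢ b[s2]□□bbb ⊢ [s0]b□□bbb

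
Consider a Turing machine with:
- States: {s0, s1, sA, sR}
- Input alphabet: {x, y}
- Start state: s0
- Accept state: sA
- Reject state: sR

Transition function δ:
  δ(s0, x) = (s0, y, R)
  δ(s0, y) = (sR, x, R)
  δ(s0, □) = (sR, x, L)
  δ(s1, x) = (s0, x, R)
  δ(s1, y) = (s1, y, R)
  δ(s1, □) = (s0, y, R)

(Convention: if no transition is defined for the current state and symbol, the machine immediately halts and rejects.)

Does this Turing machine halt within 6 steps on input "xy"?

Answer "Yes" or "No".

Execution trace:
Initial: [s0]xy
Step 1: δ(s0, x) = (s0, y, R) → y[s0]y
Step 2: δ(s0, y) = (sR, x, R) → yx[sR]□

The machine reaches the reject state sR and halts.
The machine halted after 2 steps (within the 6-step bound).

Answer: Yes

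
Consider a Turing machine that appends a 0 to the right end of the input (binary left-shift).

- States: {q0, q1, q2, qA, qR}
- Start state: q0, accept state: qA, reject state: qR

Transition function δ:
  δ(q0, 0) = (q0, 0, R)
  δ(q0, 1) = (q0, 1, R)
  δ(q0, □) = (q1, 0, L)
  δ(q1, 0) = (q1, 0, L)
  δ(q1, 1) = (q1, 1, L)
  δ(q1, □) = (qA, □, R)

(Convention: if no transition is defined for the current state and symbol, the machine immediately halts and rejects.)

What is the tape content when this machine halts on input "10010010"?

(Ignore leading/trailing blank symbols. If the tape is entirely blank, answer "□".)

Execution trace:
Initial: [q0]10010010
Step 1: δ(q0, 1) = (q0, 1, R) → 1[q0]0010010
Step 2: δ(q0, 0) = (q0, 0, R) → 10[q0]010010
Step 3: δ(q0, 0) = (q0, 0, R) → 100[q0]10010
Step 4: δ(q0, 1) = (q0, 1, R) → 1001[q0]0010
Step 5: δ(q0, 0) = (q0, 0, R) → 10010[q0]010
Step 6: δ(q0, 0) = (q0, 0, R) → 100100[q0]10
Step 7: δ(q0, 1) = (q0, 1, R) → 1001001[q0]0
Step 8: δ(q0, 0) = (q0, 0, R) → 10010010[q0]□
Step 9: δ(q0, □) = (q1, 0, L) → 1001001[q1]00
Step 10: δ(q1, 0) = (q1, 0, L) → 100100[q1]100
Step 11: δ(q1, 1) = (q1, 1, L) → 10010[q1]0100
Step 12: δ(q1, 0) = (q1, 0, L) → 1001[q1]00100
Step 13: δ(q1, 0) = (q1, 0, L) → 100[q1]100100
Step 14: δ(q1, 1) = (q1, 1, L) → 10[q1]0100100
Step 15: δ(q1, 0) = (q1, 0, L) → 1[q1]00100100
Step 16: δ(q1, 0) = (q1, 0, L) → [q1]100100100
Step 17: δ(q1, 1) = (q1, 1, L) → [q1]□100100100
Step 18: δ(q1, □) = (qA, □, R) → □[qA]100100100

The machine reaches the accept state qA and halts.

Final tape (ignoring leading/trailing blanks): 100100100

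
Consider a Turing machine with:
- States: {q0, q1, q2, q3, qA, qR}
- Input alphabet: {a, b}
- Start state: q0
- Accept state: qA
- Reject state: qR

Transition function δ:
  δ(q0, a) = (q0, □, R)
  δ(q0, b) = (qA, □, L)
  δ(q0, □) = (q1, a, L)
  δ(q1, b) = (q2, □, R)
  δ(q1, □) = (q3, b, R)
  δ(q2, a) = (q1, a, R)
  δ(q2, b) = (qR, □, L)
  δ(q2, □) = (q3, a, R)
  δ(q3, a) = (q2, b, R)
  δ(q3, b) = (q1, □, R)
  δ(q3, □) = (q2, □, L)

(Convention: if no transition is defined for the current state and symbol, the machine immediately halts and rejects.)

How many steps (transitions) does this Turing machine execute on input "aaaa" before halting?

Execution trace:
Initial: [q0]aaaa
Step 1: δ(q0, a) = (q0, □, R) → □[q0]aaa
Step 2: δ(q0, a) = (q0, □, R) → □□[q0]aa
Step 3: δ(q0, a) = (q0, □, R) → □□□[q0]a
Step 4: δ(q0, a) = (q0, □, R) → □□□□[q0]□
Step 5: δ(q0, □) = (q1, a, L) → □□□[q1]□a
Step 6: δ(q1, □) = (q3, b, R) → □□□b[q3]a
Step 7: δ(q3, a) = (q2, b, R) → □□□bb[q2]□
Step 8: δ(q2, □) = (q3, a, R) → □□□bba[q3]□
Step 9: δ(q3, □) = (q2, □, L) → □□□bb[q2]a□
Step 10: δ(q2, a) = (q1, a, R) → □□□bba[q1]□
Step 11: δ(q1, □) = (q3, b, R) → □□□bbab[q3]□
Step 12: δ(q3, □) = (q2, □, L) → □□□bba[q2]b□
Step 13: δ(q2, b) = (qR, □, L) → □□□bb[qR]a□□

The machine reaches the reject state qR and halts.

The machine executed 13 steps before halting.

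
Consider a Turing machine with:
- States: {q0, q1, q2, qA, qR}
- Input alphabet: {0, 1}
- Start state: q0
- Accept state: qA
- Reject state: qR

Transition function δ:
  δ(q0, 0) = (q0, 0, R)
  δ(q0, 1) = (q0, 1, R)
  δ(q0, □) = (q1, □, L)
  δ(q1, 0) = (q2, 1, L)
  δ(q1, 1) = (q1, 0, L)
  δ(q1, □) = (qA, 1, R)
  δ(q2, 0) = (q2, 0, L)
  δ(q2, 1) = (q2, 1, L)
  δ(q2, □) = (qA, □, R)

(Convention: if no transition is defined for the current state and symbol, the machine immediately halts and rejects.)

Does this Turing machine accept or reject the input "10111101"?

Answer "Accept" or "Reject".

Execution trace:
Initial: [q0]10111101
Step 1: δ(q0, 1) = (q0, 1, R) → 1[q0]0111101
Step 2: δ(q0, 0) = (q0, 0, R) → 10[q0]111101
Step 3: δ(q0, 1) = (q0, 1, R) → 101[q0]11101
Step 4: δ(q0, 1) = (q0, 1, R) → 1011[q0]1101
Step 5: δ(q0, 1) = (q0, 1, R) → 10111[q0]101
Step 6: δ(q0, 1) = (q0, 1, R) → 101111[q0]01
Step 7: δ(q0, 0) = (q0, 0, R) → 1011110[q0]1
Step 8: δ(q0, 1) = (q0, 1, R) → 10111101[q0]□
Step 9: δ(q0, □) = (q1, □, L) → 1011110[q1]1□
Step 10: δ(q1, 1) = (q1, 0, L) → 101111[q1]00□
Step 11: δ(q1, 0) = (q2, 1, L) → 10111[q2]110□
Step 12: δ(q2, 1) = (q2, 1, L) → 1011[q2]1110□
Step 13: δ(q2, 1) = (q2, 1, L) → 101[q2]11110□
Step 14: δ(q2, 1) = (q2, 1, L) → 10[q2]111110□
Step 15: δ(q2, 1) = (q2, 1, L) → 1[q2]0111110□
Step 16: δ(q2, 0) = (q2, 0, L) → [q2]10111110□
Step 17: δ(q2, 1) = (q2, 1, L) → [q2]□10111110□
Step 18: δ(q2, □) = (qA, □, R) → □[qA]10111110□

The machine reaches the accept state qA and halts.

Answer: Accept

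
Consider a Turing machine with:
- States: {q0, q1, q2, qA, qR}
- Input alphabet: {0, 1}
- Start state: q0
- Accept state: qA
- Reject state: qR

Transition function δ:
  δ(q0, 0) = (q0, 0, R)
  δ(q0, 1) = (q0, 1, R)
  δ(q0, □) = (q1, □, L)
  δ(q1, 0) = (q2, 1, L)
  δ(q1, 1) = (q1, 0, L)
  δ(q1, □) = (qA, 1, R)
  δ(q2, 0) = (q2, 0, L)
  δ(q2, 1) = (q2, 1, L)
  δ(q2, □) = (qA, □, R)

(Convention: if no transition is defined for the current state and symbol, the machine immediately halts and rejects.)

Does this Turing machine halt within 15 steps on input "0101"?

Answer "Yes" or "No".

Execution trace:
Initial: [q0]0101
Step 1: δ(q0, 0) = (q0, 0, R) → 0[q0]101
Step 2: δ(q0, 1) = (q0, 1, R) → 01[q0]01
Step 3: δ(q0, 0) = (q0, 0, R) → 010[q0]1
Step 4: δ(q0, 1) = (q0, 1, R) → 0101[q0]□
Step 5: δ(q0, □) = (q1, □, L) → 010[q1]1□
Step 6: δ(q1, 1) = (q1, 0, L) → 01[q1]00□
Step 7: δ(q1, 0) = (q2, 1, L) → 0[q2]110□
Step 8: δ(q2, 1) = (q2, 1, L) → [q2]0110□
Step 9: δ(q2, 0) = (q2, 0, L) → [q2]□0110□
Step 10: δ(q2, □) = (qA, □, R) → □[qA]0110□

The machine reaches the accept state qA and halts.
The machine halted after 10 steps (within the 15-step bound).

Answer: Yes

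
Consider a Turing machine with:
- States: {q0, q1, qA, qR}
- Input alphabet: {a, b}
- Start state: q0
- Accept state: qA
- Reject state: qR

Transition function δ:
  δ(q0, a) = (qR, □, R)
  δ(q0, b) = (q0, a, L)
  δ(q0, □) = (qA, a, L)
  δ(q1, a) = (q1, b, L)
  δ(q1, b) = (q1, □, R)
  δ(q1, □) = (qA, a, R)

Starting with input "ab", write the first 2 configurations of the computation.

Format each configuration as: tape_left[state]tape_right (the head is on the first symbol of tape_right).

Transitions applied:
Step 1: δ(q0, a) = (qR, □, R)

The first 2 configurations are:
[q0]ab ⊢ □[qR]b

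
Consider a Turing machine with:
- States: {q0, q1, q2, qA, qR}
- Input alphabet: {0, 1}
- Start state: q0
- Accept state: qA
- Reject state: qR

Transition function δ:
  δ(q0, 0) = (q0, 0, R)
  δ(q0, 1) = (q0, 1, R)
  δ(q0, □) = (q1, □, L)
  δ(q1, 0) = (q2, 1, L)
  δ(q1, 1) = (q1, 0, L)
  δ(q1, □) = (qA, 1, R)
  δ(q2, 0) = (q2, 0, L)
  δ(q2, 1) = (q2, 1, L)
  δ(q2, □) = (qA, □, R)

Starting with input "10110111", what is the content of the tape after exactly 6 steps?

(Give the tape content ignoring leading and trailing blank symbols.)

Execution trace:
Initial: [q0]10110111
Step 1: δ(q0, 1) = (q0, 1, R) → 1[q0]0110111
Step 2: δ(q0, 0) = (q0, 0, R) → 10[q0]110111
Step 3: δ(q0, 1) = (q0, 1, R) → 101[q0]10111
Step 4: δ(q0, 1) = (q0, 1, R) → 1011[q0]0111
Step 5: δ(q0, 0) = (q0, 0, R) → 10110[q0]111
Step 6: δ(q0, 1) = (q0, 1, R) → 101101[q0]11

After 6 steps, the tape (ignoring leading/trailing blanks) is: 10110111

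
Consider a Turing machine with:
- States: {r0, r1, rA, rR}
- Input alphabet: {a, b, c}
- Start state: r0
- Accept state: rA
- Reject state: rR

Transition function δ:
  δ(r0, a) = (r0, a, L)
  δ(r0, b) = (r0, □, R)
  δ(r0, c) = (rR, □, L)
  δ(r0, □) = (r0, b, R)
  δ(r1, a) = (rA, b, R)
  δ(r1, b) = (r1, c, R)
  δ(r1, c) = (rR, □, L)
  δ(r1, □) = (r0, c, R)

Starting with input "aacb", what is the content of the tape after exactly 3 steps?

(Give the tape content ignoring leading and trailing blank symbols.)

Execution trace:
Initial: [r0]aacb
Step 1: δ(r0, a) = (r0, a, L) → [r0]□aacb
Step 2: δ(r0, □) = (r0, b, R) → b[r0]aacb
Step 3: δ(r0, a) = (r0, a, L) → [r0]baacb

After 3 steps, the tape (ignoring leading/trailing blanks) is: baacb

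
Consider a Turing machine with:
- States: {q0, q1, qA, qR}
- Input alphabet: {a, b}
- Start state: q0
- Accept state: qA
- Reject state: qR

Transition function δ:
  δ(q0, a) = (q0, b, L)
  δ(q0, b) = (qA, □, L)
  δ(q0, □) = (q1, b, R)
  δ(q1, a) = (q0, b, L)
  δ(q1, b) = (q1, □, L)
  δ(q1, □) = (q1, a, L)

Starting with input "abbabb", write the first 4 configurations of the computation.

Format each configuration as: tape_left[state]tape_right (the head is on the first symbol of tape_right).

Transitions applied:
Step 1: δ(q0, a) = (q0, b, L)
Step 2: δ(q0, □) = (q1, b, R)
Step 3: δ(q1, b) = (q1, □, L)

The first 4 configurations are:
[q0]abbabb ⊢ [q0]□bbbabb ⊢ b[q1]bbbabb ⊢ [q1]b□bbabb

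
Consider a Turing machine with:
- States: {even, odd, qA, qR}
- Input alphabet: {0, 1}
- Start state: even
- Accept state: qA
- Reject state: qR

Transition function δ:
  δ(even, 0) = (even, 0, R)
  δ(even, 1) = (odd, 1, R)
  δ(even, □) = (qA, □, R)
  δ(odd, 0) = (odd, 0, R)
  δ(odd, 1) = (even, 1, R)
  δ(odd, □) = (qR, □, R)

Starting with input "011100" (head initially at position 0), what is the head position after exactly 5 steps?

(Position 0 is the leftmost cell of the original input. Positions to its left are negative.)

Execution trace (head position shown):
Step 0: [even]011100  (head at position 0)
Step 1: move right → 0[even]11100  (head at position 1)
Step 2: move right → 01[odd]1100  (head at position 2)
Step 3: move right → 011[even]100  (head at position 3)
Step 4: move right → 0111[odd]00  (head at position 4)
Step 5: move right → 01110[odd]0  (head at position 5)

After 5 steps, the head is at position 5.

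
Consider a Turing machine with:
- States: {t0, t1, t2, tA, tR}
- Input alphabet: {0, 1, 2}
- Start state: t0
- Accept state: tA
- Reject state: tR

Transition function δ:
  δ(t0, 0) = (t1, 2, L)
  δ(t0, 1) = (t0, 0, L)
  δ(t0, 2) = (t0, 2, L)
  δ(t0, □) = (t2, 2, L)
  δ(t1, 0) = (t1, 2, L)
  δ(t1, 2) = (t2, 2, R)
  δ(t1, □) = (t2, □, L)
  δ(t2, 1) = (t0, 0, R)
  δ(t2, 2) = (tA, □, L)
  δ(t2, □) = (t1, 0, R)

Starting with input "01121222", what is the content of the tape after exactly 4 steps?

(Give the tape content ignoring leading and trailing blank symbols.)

Execution trace:
Initial: [t0]01121222
Step 1: δ(t0, 0) = (t1, 2, L) → [t1]□21121222
Step 2: δ(t1, □) = (t2, □, L) → [t2]□□21121222
Step 3: δ(t2, □) = (t1, 0, R) → 0[t1]□21121222
Step 4: δ(t1, □) = (t2, □, L) → [t2]0□21121222

No transition is defined for δ(t2, 0). By convention the machine halts and rejects.

After 4 steps, the tape (ignoring leading/trailing blanks) is: 0□21121222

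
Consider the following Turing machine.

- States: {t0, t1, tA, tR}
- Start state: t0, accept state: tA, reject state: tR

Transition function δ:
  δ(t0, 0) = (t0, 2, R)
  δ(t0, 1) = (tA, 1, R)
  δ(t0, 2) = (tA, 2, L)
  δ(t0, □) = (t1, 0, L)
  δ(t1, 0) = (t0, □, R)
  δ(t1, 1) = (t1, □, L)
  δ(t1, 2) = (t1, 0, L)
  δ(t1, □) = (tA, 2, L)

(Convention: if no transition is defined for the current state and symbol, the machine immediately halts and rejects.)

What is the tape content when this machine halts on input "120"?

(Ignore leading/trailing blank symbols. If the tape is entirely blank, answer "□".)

Execution trace:
Initial: [t0]120
Step 1: δ(t0, 1) = (tA, 1, R) → 1[tA]20

The machine reaches the accept state tA and halts.

Final tape (ignoring leading/trailing blanks): 120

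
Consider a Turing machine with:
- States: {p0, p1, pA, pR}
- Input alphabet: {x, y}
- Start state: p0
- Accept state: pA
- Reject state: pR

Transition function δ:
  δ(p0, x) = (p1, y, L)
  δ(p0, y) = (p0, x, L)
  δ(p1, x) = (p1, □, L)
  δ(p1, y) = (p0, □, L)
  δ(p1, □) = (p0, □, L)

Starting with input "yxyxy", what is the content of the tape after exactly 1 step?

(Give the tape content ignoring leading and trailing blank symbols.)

Execution trace:
Initial: [p0]yxyxy
Step 1: δ(p0, y) = (p0, x, L) → [p0]□xxyxy

No transition is defined for δ(p0, □). By convention the machine halts and rejects.

After 1 step, the tape (ignoring leading/trailing blanks) is: xxyxy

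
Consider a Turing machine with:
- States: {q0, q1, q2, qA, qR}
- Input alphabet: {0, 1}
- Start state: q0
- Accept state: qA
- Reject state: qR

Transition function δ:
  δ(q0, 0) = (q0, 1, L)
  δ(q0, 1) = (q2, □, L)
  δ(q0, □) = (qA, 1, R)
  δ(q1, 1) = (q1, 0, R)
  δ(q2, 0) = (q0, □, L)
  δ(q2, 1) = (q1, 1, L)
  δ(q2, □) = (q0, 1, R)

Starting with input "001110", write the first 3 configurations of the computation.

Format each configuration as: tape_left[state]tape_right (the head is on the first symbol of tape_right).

Transitions applied:
Step 1: δ(q0, 0) = (q0, 1, L)
Step 2: δ(q0, □) = (qA, 1, R)

The first 3 configurations are:
[q0]001110 ⊢ [q0]□101110 ⊢ 1[qA]101110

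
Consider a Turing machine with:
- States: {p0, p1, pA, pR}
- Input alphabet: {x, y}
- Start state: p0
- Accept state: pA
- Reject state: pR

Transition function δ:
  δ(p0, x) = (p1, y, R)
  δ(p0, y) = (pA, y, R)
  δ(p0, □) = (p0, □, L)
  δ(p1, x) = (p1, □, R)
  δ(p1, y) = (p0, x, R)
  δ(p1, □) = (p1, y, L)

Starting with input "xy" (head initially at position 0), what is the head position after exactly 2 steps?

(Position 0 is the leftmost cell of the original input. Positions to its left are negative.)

Execution trace (head position shown):
Step 0: [p0]xy  (head at position 0)
Step 1: move right → y[p1]y  (head at position 1)
Step 2: move right → yx[p0]□  (head at position 2)

After 2 steps, the head is at position 2.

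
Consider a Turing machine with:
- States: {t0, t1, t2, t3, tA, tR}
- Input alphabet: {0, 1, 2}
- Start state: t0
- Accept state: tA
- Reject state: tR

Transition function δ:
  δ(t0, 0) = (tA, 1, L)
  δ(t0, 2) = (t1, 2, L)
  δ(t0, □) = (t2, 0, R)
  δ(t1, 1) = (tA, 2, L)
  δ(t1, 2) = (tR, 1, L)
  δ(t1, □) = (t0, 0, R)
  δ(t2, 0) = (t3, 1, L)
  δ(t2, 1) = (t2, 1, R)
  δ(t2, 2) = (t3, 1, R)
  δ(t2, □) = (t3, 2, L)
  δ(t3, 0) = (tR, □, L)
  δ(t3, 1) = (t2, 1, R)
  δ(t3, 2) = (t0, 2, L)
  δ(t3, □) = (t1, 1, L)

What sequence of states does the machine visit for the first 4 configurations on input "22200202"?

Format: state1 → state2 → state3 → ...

Execution trace:
Initial: [t0]22200202
Step 1: δ(t0, 2) = (t1, 2, L) → [t1]□22200202
Step 2: δ(t1, □) = (t0, 0, R) → 0[t0]22200202
Step 3: δ(t0, 2) = (t1, 2, L) → [t1]022200202

No transition is defined for δ(t1, 0). By convention the machine halts and rejects.

State sequence: t0 → t1 → t0 → t1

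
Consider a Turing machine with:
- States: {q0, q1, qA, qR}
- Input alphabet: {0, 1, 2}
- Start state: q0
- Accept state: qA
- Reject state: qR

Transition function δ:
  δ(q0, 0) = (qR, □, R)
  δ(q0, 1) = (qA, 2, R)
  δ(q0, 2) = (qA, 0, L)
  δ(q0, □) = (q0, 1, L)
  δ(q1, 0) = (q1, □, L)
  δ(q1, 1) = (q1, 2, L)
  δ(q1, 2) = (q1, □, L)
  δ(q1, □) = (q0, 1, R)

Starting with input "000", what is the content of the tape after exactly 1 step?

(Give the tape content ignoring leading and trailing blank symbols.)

Execution trace:
Initial: [q0]000
Step 1: δ(q0, 0) = (qR, □, R) → □[qR]00

The machine reaches the reject state qR and halts.

After 1 step, the tape (ignoring leading/trailing blanks) is: 00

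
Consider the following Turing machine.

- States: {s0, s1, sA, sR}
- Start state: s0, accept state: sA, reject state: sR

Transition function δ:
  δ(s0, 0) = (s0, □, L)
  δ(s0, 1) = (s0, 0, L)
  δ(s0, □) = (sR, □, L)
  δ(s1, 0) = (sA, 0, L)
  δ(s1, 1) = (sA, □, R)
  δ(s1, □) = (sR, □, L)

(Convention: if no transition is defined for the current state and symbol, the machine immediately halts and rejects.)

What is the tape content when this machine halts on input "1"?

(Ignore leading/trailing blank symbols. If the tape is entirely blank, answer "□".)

Execution trace:
Initial: [s0]1
Step 1: δ(s0, 1) = (s0, 0, L) → [s0]□0
Step 2: δ(s0, □) = (sR, □, L) → [sR]□□0

The machine reaches the reject state sR and halts.

Final tape (ignoring leading/trailing blanks): 0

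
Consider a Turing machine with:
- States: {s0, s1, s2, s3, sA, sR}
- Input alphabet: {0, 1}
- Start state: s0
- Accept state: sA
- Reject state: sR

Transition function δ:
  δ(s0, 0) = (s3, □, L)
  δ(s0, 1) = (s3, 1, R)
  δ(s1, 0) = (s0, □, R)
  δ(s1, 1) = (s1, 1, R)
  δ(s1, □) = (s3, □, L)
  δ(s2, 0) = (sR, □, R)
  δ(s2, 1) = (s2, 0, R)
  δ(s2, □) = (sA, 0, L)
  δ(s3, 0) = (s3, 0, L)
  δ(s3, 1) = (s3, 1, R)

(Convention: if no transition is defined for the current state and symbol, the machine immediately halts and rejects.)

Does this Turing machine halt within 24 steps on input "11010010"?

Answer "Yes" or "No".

Execution trace:
Initial: [s0]11010010
Step 1: δ(s0, 1) = (s3, 1, R) → 1[s3]1010010
Step 2: δ(s3, 1) = (s3, 1, R) → 11[s3]010010
Step 3: δ(s3, 0) = (s3, 0, L) → 1[s3]1010010
Step 4: δ(s3, 1) = (s3, 1, R) → 11[s3]010010
Step 5: δ(s3, 0) = (s3, 0, L) → 1[s3]1010010
Step 6: δ(s3, 1) = (s3, 1, R) → 11[s3]010010
Step 7: δ(s3, 0) = (s3, 0, L) → 1[s3]1010010
Step 8: δ(s3, 1) = (s3, 1, R) → 11[s3]010010
Step 9: δ(s3, 0) = (s3, 0, L) → 1[s3]1010010
Step 10: δ(s3, 1) = (s3, 1, R) → 11[s3]010010
Step 11: δ(s3, 0) = (s3, 0, L) → 1[s3]1010010
Step 12: δ(s3, 1) = (s3, 1, R) → 11[s3]010010
Step 13: δ(s3, 0) = (s3, 0, L) → 1[s3]1010010
Step 14: δ(s3, 1) = (s3, 1, R) → 11[s3]010010
Step 15: δ(s3, 0) = (s3, 0, L) → 1[s3]1010010
Step 16: δ(s3, 1) = (s3, 1, R) → 11[s3]010010
Step 17: δ(s3, 0) = (s3, 0, L) → 1[s3]1010010
Step 18: δ(s3, 1) = (s3, 1, R) → 11[s3]010010
Step 19: δ(s3, 0) = (s3, 0, L) → 1[s3]1010010
Step 20: δ(s3, 1) = (s3, 1, R) → 11[s3]010010
Step 21: δ(s3, 0) = (s3, 0, L) → 1[s3]1010010
Step 22: δ(s3, 1) = (s3, 1, R) → 11[s3]010010
Step 23: δ(s3, 0) = (s3, 0, L) → 1[s3]1010010
Step 24: δ(s3, 1) = (s3, 1, R) → 11[s3]010010

The machine has not reached a halting state after 24 steps.
The machine did not halt within the 24-step bound.

Answer: No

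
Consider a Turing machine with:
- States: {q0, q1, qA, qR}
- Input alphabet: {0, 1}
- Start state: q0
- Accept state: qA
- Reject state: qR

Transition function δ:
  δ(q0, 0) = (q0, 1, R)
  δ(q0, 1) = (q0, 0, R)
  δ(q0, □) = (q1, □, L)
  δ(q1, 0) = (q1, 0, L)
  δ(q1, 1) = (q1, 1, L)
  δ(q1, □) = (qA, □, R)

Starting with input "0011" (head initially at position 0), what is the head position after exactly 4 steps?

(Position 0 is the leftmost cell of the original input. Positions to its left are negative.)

Execution trace (head position shown):
Step 0: [q0]0011  (head at position 0)
Step 1: move right → 1[q0]011  (head at position 1)
Step 2: move right → 11[q0]11  (head at position 2)
Step 3: move right → 110[q0]1  (head at position 3)
Step 4: move right → 1100[q0]□  (head at position 4)

After 4 steps, the head is at position 4.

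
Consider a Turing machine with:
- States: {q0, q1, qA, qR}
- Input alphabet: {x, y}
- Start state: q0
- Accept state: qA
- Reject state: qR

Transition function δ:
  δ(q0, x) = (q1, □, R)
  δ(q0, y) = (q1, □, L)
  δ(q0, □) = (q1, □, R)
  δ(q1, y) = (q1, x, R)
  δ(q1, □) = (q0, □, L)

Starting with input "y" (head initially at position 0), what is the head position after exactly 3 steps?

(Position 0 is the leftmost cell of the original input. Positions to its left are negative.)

Execution trace (head position shown):
Step 0: [q0]y  (head at position 0)
Step 1: move left → [q1]□□  (head at position -1)
Step 2: move left → [q0]□□□  (head at position -2)
Step 3: move right → □[q1]□□  (head at position -1)

After 3 steps, the head is at position -1.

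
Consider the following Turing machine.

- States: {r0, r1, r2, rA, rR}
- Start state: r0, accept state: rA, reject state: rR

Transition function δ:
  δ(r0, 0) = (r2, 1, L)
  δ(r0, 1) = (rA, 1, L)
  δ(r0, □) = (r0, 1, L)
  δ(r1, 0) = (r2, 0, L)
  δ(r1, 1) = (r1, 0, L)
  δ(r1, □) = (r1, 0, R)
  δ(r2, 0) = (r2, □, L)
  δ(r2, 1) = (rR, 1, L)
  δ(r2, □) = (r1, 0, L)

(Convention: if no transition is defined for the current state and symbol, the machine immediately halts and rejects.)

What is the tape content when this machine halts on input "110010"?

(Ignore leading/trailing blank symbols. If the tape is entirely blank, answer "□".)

Execution trace:
Initial: [r0]110010
Step 1: δ(r0, 1) = (rA, 1, L) → [rA]□110010

The machine reaches the accept state rA and halts.

Final tape (ignoring leading/trailing blanks): 110010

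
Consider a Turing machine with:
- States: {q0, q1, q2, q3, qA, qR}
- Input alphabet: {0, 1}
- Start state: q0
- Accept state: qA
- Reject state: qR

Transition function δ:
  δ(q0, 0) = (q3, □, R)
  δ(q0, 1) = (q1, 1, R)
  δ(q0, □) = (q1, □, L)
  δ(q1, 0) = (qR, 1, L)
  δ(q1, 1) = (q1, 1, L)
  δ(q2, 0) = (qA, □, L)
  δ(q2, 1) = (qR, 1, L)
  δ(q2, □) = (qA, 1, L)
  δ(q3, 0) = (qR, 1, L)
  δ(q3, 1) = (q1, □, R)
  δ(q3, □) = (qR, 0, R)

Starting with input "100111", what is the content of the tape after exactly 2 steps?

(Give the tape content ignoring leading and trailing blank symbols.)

Execution trace:
Initial: [q0]100111
Step 1: δ(q0, 1) = (q1, 1, R) → 1[q1]00111
Step 2: δ(q1, 0) = (qR, 1, L) → [qR]110111

The machine reaches the reject state qR and halts.

After 2 steps, the tape (ignoring leading/trailing blanks) is: 110111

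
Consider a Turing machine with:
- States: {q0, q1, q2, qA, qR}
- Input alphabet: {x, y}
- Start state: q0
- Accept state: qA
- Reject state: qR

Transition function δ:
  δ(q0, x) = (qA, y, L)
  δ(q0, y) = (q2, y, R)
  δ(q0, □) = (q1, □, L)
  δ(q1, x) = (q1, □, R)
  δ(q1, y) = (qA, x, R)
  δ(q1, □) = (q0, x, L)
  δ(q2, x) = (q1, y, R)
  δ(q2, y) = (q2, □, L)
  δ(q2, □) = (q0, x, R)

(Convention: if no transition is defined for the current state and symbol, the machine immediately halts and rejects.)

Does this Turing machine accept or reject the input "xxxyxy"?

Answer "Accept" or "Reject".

Execution trace:
Initial: [q0]xxxyxy
Step 1: δ(q0, x) = (qA, y, L) → [qA]□yxxyxy

The machine reaches the accept state qA and halts.

Answer: Accept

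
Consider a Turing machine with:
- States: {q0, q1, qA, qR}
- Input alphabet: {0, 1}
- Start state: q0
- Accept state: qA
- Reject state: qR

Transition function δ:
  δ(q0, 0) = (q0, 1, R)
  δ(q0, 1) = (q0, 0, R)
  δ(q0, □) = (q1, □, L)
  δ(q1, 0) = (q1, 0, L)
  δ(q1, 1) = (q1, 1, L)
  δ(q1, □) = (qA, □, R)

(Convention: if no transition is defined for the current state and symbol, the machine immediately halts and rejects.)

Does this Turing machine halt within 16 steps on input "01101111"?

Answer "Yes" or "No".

Execution trace:
Initial: [q0]01101111
Step 1: δ(q0, 0) = (q0, 1, R) → 1[q0]1101111
Step 2: δ(q0, 1) = (q0, 0, R) → 10[q0]101111
Step 3: δ(q0, 1) = (q0, 0, R) → 100[q0]01111
Step 4: δ(q0, 0) = (q0, 1, R) → 1001[q0]1111
Step 5: δ(q0, 1) = (q0, 0, R) → 10010[q0]111
Step 6: δ(q0, 1) = (q0, 0, R) → 100100[q0]11
Step 7: δ(q0, 1) = (q0, 0, R) → 1001000[q0]1
Step 8: δ(q0, 1) = (q0, 0, R) → 10010000[q0]□
Step 9: δ(q0, □) = (q1, □, L) → 1001000[q1]0□
Step 10: δ(q1, 0) = (q1, 0, L) → 100100[q1]00□
Step 11: δ(q1, 0) = (q1, 0, L) → 10010[q1]000□
Step 12: δ(q1, 0) = (q1, 0, L) → 1001[q1]0000□
Step 13: δ(q1, 0) = (q1, 0, L) → 100[q1]10000□
Step 14: δ(q1, 1) = (q1, 1, L) → 10[q1]010000□
Step 15: δ(q1, 0) = (q1, 0, L) → 1[q1]0010000□
Step 16: δ(q1, 0) = (q1, 0, L) → [q1]10010000□

The machine has not reached a halting state after 16 steps.
The machine did not halt within the 16-step bound.

Answer: No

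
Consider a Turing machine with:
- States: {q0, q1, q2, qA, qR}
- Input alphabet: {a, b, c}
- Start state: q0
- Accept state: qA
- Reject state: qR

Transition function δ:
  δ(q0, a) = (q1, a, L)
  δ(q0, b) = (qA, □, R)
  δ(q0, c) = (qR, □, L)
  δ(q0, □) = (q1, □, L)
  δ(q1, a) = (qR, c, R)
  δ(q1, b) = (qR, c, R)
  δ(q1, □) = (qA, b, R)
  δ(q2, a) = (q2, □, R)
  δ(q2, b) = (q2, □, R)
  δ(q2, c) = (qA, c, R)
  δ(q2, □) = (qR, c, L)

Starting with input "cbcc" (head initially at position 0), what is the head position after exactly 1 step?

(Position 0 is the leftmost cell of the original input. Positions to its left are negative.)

Execution trace (head position shown):
Step 0: [q0]cbcc  (head at position 0)
Step 1: move left → [qR]□□bcc  (head at position -1)

After 1 step, the head is at position -1.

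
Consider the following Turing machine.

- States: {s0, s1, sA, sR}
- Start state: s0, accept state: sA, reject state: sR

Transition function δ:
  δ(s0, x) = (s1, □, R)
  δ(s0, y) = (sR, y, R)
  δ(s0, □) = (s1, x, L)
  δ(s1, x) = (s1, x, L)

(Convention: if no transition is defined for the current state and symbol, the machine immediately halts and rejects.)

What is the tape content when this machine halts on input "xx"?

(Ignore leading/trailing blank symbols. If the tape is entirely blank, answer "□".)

Execution trace:
Initial: [s0]xx
Step 1: δ(s0, x) = (s1, □, R) → □[s1]x
Step 2: δ(s1, x) = (s1, x, L) → [s1]□x

No transition is defined for δ(s1, □). By convention the machine halts and rejects.

Final tape (ignoring leading/trailing blanks): x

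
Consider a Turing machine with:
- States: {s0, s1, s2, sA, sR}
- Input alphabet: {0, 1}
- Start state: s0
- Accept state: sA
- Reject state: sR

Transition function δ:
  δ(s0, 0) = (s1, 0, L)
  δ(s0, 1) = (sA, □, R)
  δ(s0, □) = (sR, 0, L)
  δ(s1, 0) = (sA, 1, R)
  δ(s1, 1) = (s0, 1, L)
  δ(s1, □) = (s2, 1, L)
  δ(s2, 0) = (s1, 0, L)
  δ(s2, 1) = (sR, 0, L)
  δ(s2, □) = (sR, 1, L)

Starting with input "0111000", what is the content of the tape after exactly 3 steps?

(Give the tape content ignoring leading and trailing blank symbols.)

Execution trace:
Initial: [s0]0111000
Step 1: δ(s0, 0) = (s1, 0, L) → [s1]□0111000
Step 2: δ(s1, □) = (s2, 1, L) → [s2]□10111000
Step 3: δ(s2, □) = (sR, 1, L) → [sR]□110111000

The machine reaches the reject state sR and halts.

After 3 steps, the tape (ignoring leading/trailing blanks) is: 110111000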